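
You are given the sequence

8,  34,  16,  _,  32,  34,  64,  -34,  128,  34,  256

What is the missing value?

-34

Odd-indexed and even-indexed terms follow separate rules.
Stream A: 8, 16, 32, 64, 128, 256 — geometric with ratio 2.
Stream B: 34, ?, 34, -34, 34 — the oscillation 34·(−1)^(n+1).
Filling stream B at index 2 by its rule yields -34.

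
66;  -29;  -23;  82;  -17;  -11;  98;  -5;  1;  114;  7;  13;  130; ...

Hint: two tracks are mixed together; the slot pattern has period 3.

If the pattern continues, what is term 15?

25

Positions follow the repeating pattern ABB; grouping by letter gives 2 tracks.
Stream A is 66, 82, 98, 114, 130, which is arithmetic, step +16.
Stream B is -29, -23, -17, -11, -5, 1, 7, 13, which is arithmetic, step +6.
Position 15 → stream B, term 10 = 25.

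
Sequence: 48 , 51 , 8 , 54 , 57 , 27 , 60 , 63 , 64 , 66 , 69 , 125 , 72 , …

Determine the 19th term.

84

Reading positions in blocks of 3 reveals the pattern AAB — 2 tracks woven together.
Subsequence A: 48, 51, 54, 57, 60, 63, 66, 69, 72 — arithmetic, step +3.
Subsequence B: 8, 27, 64, 125 — perfect cubes starting at 2³.
Position 19 → subsequence A, term 13 = 84.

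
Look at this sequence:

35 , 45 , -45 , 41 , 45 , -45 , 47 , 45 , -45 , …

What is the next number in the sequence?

53

Reading positions in blocks of 3 reveals the pattern ABB — 2 tracks woven together.
Stream A: 35, 41, 47 — arithmetic with common difference +6.
Stream B: 45, -45, 45, -45, 45, -45 — oscillating between 45 and -45.
Position 10 → stream A, term 4 = 53.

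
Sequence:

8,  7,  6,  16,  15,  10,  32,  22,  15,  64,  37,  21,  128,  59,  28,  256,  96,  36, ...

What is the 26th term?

406

Split by position mod 3 into 3 tracks.
Track A is 8, 16, 32, 64, 128, 256, which is successive powers of 2.
Track B is 7, 15, 22, 37, 59, 96, which is a Fibonacci-like recurrence a_n = a_{n-1} + a_{n-2}.
Track C is 6, 10, 15, 21, 28, 36, which is triangular numbers starting at T_3.
Position 26 → track B, term 9 = 406.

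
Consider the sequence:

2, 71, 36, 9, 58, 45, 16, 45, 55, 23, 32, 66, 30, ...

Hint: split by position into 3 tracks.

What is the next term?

Split by position mod 3 into 3 tracks.
Track A: 2, 9, 16, 23, 30 (adding 7 each time).
Track B: 71, 58, 45, 32 (linear: a_n = 84 − 13·n).
Track C: 36, 45, 55, 66 (the triangular numbers T_8, T_9, …).
The 14th slot belongs to track B; its 5th term is 19.

19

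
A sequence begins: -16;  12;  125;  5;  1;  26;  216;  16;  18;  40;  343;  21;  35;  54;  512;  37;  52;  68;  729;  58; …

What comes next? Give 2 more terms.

69, 82

Taking every 4th term gives 4 separate tracks.
Track A: -16, 1, 18, 35, 52. Adding 17 each time.
Track B: 12, 26, 40, 54, 68. Linear: a_n = -2 + 14·n.
Track C: 125, 216, 343, 512, 729. Perfect cubes starting at 5³.
Track D: 5, 16, 21, 37, 58. Fibonacci-style (each term is the sum of the two before it).
Position 21 → track A, term 6 = 69.
Position 22 → track B, term 6 = 82.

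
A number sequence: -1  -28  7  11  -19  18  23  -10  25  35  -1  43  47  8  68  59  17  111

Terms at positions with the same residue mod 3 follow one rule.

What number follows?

Read the sequence 3 terms at a time; column i is its own pattern.
Stream A: -1, 11, 23, 35, 47, 59. Arithmetic, step +12.
Stream B: -28, -19, -10, -1, 8, 17. Adding 9 each time.
Stream C: 7, 18, 25, 43, 68, 111. Fibonacci-style (each term is the sum of the two before it).
Term 19 comes from stream A (its 7th entry): 71.

71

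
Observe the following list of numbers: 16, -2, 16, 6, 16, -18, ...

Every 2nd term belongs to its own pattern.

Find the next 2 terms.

The terms cycle through 2 interleaved subsequences.
Subsequence A is 16, 16, 16, which is the constant sequence 16.
Subsequence B is -2, 6, -18, which is geometric, ×-3 each step.
Term 7 comes from subsequence A (its 4th entry): 16.
Position 8 falls in subsequence B as its term 4, giving 54.

16, 54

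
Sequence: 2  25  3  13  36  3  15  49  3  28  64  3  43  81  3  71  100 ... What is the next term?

Read the sequence 3 terms at a time; column i is its own pattern.
Track A: 2, 13, 15, 28, 43, 71. Fibonacci-style (each term is the sum of the two before it).
Track B: 25, 36, 49, 64, 81, 100. Perfect squares starting at 5².
Track C: 3, 3, 3, 3, 3. Constant 3.
Term 18 comes from track C (its 6th entry): 3.

3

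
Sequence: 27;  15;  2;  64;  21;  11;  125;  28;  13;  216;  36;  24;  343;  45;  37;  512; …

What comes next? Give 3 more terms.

The terms cycle through 3 interleaved subsequences.
Stream A: 27, 64, 125, 216, 343, 512 (perfect cubes starting at 3³).
Stream B: 15, 21, 28, 36, 45 (the triangular numbers T_5, T_6, …).
Stream C: 2, 11, 13, 24, 37 (Fibonacci-style (each term is the sum of the two before it)).
Position 17 → stream B, term 6 = 55.
Position 18 falls in stream C as its term 6, giving 61.
Position 19 → stream A, term 7 = 729.

55, 61, 729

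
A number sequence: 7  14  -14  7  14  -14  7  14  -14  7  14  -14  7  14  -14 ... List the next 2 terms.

Reading positions in blocks of 3 reveals the pattern ABB — 2 tracks woven together.
Track A = 7, 7, 7, 7, 7: always 7.
Track B = 14, -14, 14, -14, 14, -14, 14, -14, 14, -14: alternating ±14.
Position 16 → track A, term 6 = 7.
Position 17 → track B, term 11 = 14.

7, 14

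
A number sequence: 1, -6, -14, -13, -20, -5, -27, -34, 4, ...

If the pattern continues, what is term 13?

Positions follow the repeating pattern AAB; grouping by letter gives 2 tracks.
Subsequence A: 1, -6, -13, -20, -27, -34 (arithmetic, step −7).
Subsequence B: -14, -5, 4 (arithmetic, step +9).
The 13th slot belongs to subsequence A; its 9th term is -55.

-55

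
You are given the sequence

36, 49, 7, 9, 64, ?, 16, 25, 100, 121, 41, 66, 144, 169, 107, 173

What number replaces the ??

The slot pattern repeats as AABB (period 4), so there are 2 interleaved tracks.
Subsequence A: 36, 49, 64, ?, 100, 121, 144, 169 (the squares 6², 7², 8², …).
Subsequence B: 7, 9, 16, 25, 41, 66, 107, 173 (a Fibonacci-like recurrence a_n = a_{n-1} + a_{n-2}).
The gap is subsequence A's term 4; the rule gives 81.

81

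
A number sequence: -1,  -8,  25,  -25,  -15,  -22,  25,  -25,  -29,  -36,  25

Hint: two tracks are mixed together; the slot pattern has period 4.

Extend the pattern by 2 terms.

Reading positions in blocks of 4 reveals the pattern AABB — 2 tracks woven together.
Stream A: -1, -8, -15, -22, -29, -36 (subtracting 7 each time).
Stream B: 25, -25, 25, -25, 25 (the oscillation 25·(−1)^(n+1)).
Position 12 falls in stream B as its term 6, giving -25.
Term 13 comes from stream A (its 7th entry): -43.

-25, -43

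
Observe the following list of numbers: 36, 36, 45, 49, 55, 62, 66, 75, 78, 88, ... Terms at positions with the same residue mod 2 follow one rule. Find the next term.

91

Odd-indexed and even-indexed terms follow separate rules.
Track A: 36, 45, 55, 66, 78 (triangular numbers starting at T_8).
Track B: 36, 49, 62, 75, 88 (arithmetic with common difference +13).
Position 11 falls in track A as its term 6, giving 91.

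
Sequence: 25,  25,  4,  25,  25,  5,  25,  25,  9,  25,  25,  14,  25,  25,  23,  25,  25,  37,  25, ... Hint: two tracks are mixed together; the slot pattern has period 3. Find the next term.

The slot pattern repeats as AAB (period 3), so there are 2 interleaved tracks.
Track A: 25, 25, 25, 25, 25, 25, 25, 25, 25, 25, 25, 25, 25 — always 25.
Track B: 4, 5, 9, 14, 23, 37 — a Fibonacci-like recurrence a_n = a_{n-1} + a_{n-2}.
Term 20 comes from track A (its 14th entry): 25.

25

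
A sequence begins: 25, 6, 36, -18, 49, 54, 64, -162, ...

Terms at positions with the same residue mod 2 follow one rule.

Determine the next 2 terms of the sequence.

Taking every 2nd term gives 2 separate tracks.
Track A: 25, 36, 49, 64 (consecutive squares n² from n = 5).
Track B: 6, -18, 54, -162 (geometric, ×-3 each step).
Position 9 falls in track A as its term 5, giving 81.
Position 10 falls in track B as its term 5, giving 486.

81, 486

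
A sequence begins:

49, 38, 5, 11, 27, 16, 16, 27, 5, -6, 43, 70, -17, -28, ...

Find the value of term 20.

Reading positions in blocks of 4 reveals the pattern AABB — 2 tracks woven together.
Stream A: 49, 38, 27, 16, 5, -6, -17, -28 — linear: a_n = 60 − 11·n.
Stream B: 5, 11, 16, 27, 43, 70 — a Fibonacci-like recurrence a_n = a_{n-1} + a_{n-2}.
Position 20 falls in stream B as its term 10, giving 479.

479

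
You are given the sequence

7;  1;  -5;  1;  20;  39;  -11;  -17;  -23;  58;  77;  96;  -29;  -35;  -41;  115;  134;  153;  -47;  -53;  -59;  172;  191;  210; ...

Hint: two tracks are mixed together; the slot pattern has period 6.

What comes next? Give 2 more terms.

-65, -71

Positions follow the repeating pattern AAABBB; grouping by letter gives 2 tracks.
Track A: 7, 1, -5, -11, -17, -23, -29, -35, -41, -47, -53, -59. Linear: a_n = 13 − 6·n.
Track B: 1, 20, 39, 58, 77, 96, 115, 134, 153, 172, 191, 210. Linear: a_n = -18 + 19·n.
Position 25 → track A, term 13 = -65.
Position 26 falls in track A as its term 14, giving -71.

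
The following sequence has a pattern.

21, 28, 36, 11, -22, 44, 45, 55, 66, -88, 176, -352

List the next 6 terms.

The slot pattern repeats as AAABBB (period 6), so there are 2 interleaved tracks.
Subsequence A: 21, 28, 36, 45, 55, 66 (triangular numbers starting at T_6).
Subsequence B: 11, -22, 44, -88, 176, -352 (geometric, ×-2 each step).
Position 13 → subsequence A, term 7 = 78.
Term 14 comes from subsequence A (its 8th entry): 91.
The 15th slot belongs to subsequence A; its 9th term is 105.
The 16th slot belongs to subsequence B; its 7th term is 704.
The 17th slot belongs to subsequence B; its 8th term is -1408.
Term 18 comes from subsequence B (its 9th entry): 2816.

78, 91, 105, 704, -1408, 2816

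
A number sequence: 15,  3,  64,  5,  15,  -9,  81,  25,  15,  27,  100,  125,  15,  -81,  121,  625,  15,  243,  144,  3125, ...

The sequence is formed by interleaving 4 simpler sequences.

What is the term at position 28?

78125

Split by position mod 4: positions 1, 5, 9, … form one track, and each other residue class forms its own.
Track A: 15, 15, 15, 15, 15 (always 15).
Track B: 3, -9, 27, -81, 243 (geometric, ×-3 each step).
Track C: 64, 81, 100, 121, 144 (consecutive squares n² from n = 8).
Track D: 5, 25, 125, 625, 3125 (powers 5^1, 5^2, 5^3, …).
The 28th slot belongs to track D; its 7th term is 78125.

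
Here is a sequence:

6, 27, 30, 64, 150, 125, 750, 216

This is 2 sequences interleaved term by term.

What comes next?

Odd-indexed and even-indexed terms follow separate rules.
Track A: 6, 30, 150, 750 (a geometric progression (common ratio 5)).
Track B: 27, 64, 125, 216 (perfect cubes starting at 3³).
Position 9 falls in track A as its term 5, giving 3750.

3750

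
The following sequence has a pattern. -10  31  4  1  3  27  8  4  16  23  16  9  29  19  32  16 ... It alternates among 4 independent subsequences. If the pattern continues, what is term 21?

The terms cycle through 4 interleaved subsequences.
Subsequence A is -10, 3, 16, 29, which is arithmetic with common difference +13.
Subsequence B is 31, 27, 23, 19, which is arithmetic, step −4.
Subsequence C is 4, 8, 16, 32, which is multiplying by 2 each time.
Subsequence D is 1, 4, 9, 16, which is perfect squares starting at 1².
Position 21 falls in subsequence A as its term 6, giving 55.

55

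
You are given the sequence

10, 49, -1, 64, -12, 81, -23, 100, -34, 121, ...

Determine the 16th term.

Split by position mod 2 into 2 tracks.
Track A: 10, -1, -12, -23, -34. Linear: a_n = 21 − 11·n.
Track B: 49, 64, 81, 100, 121. Consecutive squares n² from n = 7.
Position 16 → track B, term 8 = 196.

196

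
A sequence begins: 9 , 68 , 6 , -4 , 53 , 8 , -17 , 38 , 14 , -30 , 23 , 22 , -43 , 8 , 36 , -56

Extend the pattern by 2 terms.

Split by position mod 3: positions 1, 4, 7, … form one track, and each other residue class forms its own.
Stream A: 9, -4, -17, -30, -43, -56 (arithmetic, step −13).
Stream B: 68, 53, 38, 23, 8 (linear: a_n = 83 − 15·n).
Stream C: 6, 8, 14, 22, 36 (each term equals the sum of the previous two).
Term 17 comes from stream B (its 6th entry): -7.
Position 18 → stream C, term 6 = 58.

-7, 58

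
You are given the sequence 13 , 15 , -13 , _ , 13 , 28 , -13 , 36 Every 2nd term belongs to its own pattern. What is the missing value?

The terms cycle through 2 interleaved subsequences.
Stream A = 13, -13, 13, -13: oscillating between 13 and -13.
Stream B = 15, ?, 28, 36: triangular numbers starting at T_5.
Filling stream B at index 2 by its rule yields 21.

21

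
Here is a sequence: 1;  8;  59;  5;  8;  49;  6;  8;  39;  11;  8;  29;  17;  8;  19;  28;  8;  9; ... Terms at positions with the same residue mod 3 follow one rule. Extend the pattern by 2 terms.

45, 8

Read the sequence 3 terms at a time; column i is its own pattern.
Stream A = 1, 5, 6, 11, 17, 28: a Fibonacci-like recurrence a_n = a_{n-1} + a_{n-2}.
Stream B = 8, 8, 8, 8, 8, 8: always 8.
Stream C = 59, 49, 39, 29, 19, 9: linear: a_n = 69 − 10·n.
The 19th slot belongs to stream A; its 7th term is 45.
The 20th slot belongs to stream B; its 7th term is 8.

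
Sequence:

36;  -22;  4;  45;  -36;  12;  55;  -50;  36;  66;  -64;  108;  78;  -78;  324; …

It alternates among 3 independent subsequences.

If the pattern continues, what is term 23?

Taking every 3rd term gives 3 separate tracks.
Track A: 36, 45, 55, 66, 78 (triangular numbers starting at T_8).
Track B: -22, -36, -50, -64, -78 (subtracting 14 each time).
Track C: 4, 12, 36, 108, 324 (geometric with ratio 3).
Term 23 comes from track B (its 8th entry): -120.

-120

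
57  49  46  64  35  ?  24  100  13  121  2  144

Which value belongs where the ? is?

81

Split by position mod 2 into 2 tracks.
Track A = 57, 46, 35, 24, 13, 2: arithmetic, step −11.
Track B = 49, 64, ?, 100, 121, 144: consecutive squares n² from n = 7.
So the missing entry in track B is 81.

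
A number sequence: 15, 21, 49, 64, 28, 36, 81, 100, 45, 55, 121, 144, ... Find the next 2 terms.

66, 78

Reading positions in blocks of 4 reveals the pattern AABB — 2 tracks woven together.
Track A = 15, 21, 28, 36, 45, 55: the triangular numbers T_5, T_6, ….
Track B = 49, 64, 81, 100, 121, 144: the squares 7², 8², 9², ….
Position 13 falls in track A as its term 7, giving 66.
Position 14 → track A, term 8 = 78.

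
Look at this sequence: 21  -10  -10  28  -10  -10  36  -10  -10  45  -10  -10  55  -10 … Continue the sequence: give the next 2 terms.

Reading positions in blocks of 3 reveals the pattern ABB — 2 tracks woven together.
Track A is 21, 28, 36, 45, 55, which is the triangular numbers T_6, T_7, ….
Track B is -10, -10, -10, -10, -10, -10, -10, -10, -10, which is constant -10.
Term 15 comes from track B (its 10th entry): -10.
The 16th slot belongs to track A; its 6th term is 66.

-10, 66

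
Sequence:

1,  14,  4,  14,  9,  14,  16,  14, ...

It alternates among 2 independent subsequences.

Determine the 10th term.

14

Odd-indexed and even-indexed terms follow separate rules.
Track A: 1, 4, 9, 16 (the squares 1², 2², 3², …).
Track B: 14, 14, 14, 14 (constant 14).
Position 10 → track B, term 5 = 14.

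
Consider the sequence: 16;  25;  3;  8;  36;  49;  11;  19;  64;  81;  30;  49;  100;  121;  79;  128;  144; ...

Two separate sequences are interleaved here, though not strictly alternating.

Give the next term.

169

Reading positions in blocks of 4 reveals the pattern AABB — 2 tracks woven together.
Stream A: 16, 25, 36, 49, 64, 81, 100, 121, 144. Perfect squares starting at 4².
Stream B: 3, 8, 11, 19, 30, 49, 79, 128. Fibonacci-style (each term is the sum of the two before it).
The 18th slot belongs to stream A; its 10th term is 169.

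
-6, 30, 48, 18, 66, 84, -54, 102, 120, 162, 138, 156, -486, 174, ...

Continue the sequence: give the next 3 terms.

192, 1458, 210

The slot pattern repeats as ABB (period 3), so there are 2 interleaved tracks.
Stream A: -6, 18, -54, 162, -486. Multiplying by -3 each time.
Stream B: 30, 48, 66, 84, 102, 120, 138, 156, 174. Arithmetic, step +18.
Position 15 → stream B, term 10 = 192.
Position 16 → stream A, term 6 = 1458.
The 17th slot belongs to stream B; its 11th term is 210.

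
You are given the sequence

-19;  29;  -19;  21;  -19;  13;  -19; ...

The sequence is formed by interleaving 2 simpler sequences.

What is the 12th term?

Odd-indexed and even-indexed terms follow separate rules.
Subsequence A = -19, -19, -19, -19: constant -19.
Subsequence B = 29, 21, 13: arithmetic with common difference −8.
Term 12 comes from subsequence B (its 6th entry): -11.

-11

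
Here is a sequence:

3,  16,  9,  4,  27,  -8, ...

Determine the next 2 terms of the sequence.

81, -20

Split by position mod 2 into 2 tracks.
Track A: 3, 9, 27 (successive powers of 3).
Track B: 16, 4, -8 (arithmetic with common difference −12).
The 7th slot belongs to track A; its 4th term is 81.
Term 8 comes from track B (its 4th entry): -20.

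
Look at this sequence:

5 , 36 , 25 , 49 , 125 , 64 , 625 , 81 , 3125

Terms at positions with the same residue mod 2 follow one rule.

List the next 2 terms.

The terms cycle through 2 interleaved subsequences.
Subsequence A: 5, 25, 125, 625, 3125 (successive powers of 5).
Subsequence B: 36, 49, 64, 81 (consecutive squares n² from n = 6).
Term 10 comes from subsequence B (its 5th entry): 100.
The 11th slot belongs to subsequence A; its 6th term is 15625.

100, 15625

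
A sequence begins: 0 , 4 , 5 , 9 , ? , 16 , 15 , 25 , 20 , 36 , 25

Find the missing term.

Odd-indexed and even-indexed terms follow separate rules.
Stream A: 0, 5, ?, 15, 20, 25. Arithmetic with common difference +5.
Stream B: 4, 9, 16, 25, 36. Consecutive squares n² from n = 2.
So the missing entry in stream A is 10.

10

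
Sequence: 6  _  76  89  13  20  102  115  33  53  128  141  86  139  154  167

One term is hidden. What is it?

Positions follow the repeating pattern AABB; grouping by letter gives 2 tracks.
Track A is 6, ?, 13, 20, 33, 53, 86, 139, which is Fibonacci-style (each term is the sum of the two before it).
Track B is 76, 89, 102, 115, 128, 141, 154, 167, which is adding 13 each time.
Track A's pattern makes the blank 7.

7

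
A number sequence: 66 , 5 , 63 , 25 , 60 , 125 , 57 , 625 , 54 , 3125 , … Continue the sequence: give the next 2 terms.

Positions 1, 3, 5, … form one subsequence and positions 2, 4, 6, … form another.
Track A is 66, 63, 60, 57, 54, which is subtracting 3 each time.
Track B is 5, 25, 125, 625, 3125, which is powers of 5.
The 11th slot belongs to track A; its 6th term is 51.
Position 12 falls in track B as its term 6, giving 15625.

51, 15625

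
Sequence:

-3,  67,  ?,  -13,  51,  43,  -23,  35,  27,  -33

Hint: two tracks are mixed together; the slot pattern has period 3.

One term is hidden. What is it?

Positions follow the repeating pattern ABB; grouping by letter gives 2 tracks.
Stream A: -3, -13, -23, -33. Linear: a_n = 7 − 10·n.
Stream B: 67, ?, 51, 43, 35, 27. Arithmetic with common difference −8.
So the missing entry in stream B is 59.

59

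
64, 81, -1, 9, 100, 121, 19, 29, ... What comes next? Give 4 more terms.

144, 169, 39, 49

Reading positions in blocks of 4 reveals the pattern AABB — 2 tracks woven together.
Subsequence A: 64, 81, 100, 121 (consecutive squares n² from n = 8).
Subsequence B: -1, 9, 19, 29 (adding 10 each time).
Position 9 → subsequence A, term 5 = 144.
Term 10 comes from subsequence A (its 6th entry): 169.
Position 11 → subsequence B, term 5 = 39.
Position 12 falls in subsequence B as its term 6, giving 49.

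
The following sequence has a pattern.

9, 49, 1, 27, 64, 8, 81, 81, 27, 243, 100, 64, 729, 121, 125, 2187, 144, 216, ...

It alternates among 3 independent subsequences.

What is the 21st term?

Split by position mod 3 into 3 tracks.
Subsequence A is 9, 27, 81, 243, 729, 2187, which is multiplying by 3 each time.
Subsequence B is 49, 64, 81, 100, 121, 144, which is consecutive squares n² from n = 7.
Subsequence C is 1, 8, 27, 64, 125, 216, which is consecutive cubes n³ from n = 1.
The 21st slot belongs to subsequence C; its 7th term is 343.

343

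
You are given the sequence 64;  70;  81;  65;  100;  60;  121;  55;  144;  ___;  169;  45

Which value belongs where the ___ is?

Positions 1, 3, 5, … form one subsequence and positions 2, 4, 6, … form another.
Subsequence A: 64, 81, 100, 121, 144, 169 (perfect squares starting at 8²).
Subsequence B: 70, 65, 60, 55, ?, 45 (arithmetic, step −5).
The gap is subsequence B's term 5; the rule gives 50.

50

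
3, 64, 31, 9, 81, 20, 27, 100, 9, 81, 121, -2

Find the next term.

243

Split by position mod 3 into 3 tracks.
Subsequence A = 3, 9, 27, 81: powers 3^1, 3^2, 3^3, ….
Subsequence B = 64, 81, 100, 121: the squares 8², 9², 10², ….
Subsequence C = 31, 20, 9, -2: arithmetic with common difference −11.
Term 13 comes from subsequence A (its 5th entry): 243.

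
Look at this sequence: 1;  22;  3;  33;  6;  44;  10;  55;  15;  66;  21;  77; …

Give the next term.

Positions 1, 3, 5, … form one subsequence and positions 2, 4, 6, … form another.
Subsequence A: 1, 3, 6, 10, 15, 21 — triangular numbers n(n+1)/2 for n = 1, 2, ….
Subsequence B: 22, 33, 44, 55, 66, 77 — arithmetic, step +11.
Term 13 comes from subsequence A (its 7th entry): 28.

28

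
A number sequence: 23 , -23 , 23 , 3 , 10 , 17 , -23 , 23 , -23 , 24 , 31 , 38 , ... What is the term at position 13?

23

Reading positions in blocks of 6 reveals the pattern AAABBB — 2 tracks woven together.
Track A: 23, -23, 23, -23, 23, -23 (oscillating between 23 and -23).
Track B: 3, 10, 17, 24, 31, 38 (linear: a_n = -4 + 7·n).
Position 13 → track A, term 7 = 23.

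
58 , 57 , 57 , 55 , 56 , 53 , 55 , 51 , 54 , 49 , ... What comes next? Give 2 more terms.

Split by position mod 2 into 2 tracks.
Stream A is 58, 57, 56, 55, 54, which is arithmetic with common difference −1.
Stream B is 57, 55, 53, 51, 49, which is linear: a_n = 59 − 2·n.
Term 11 comes from stream A (its 6th entry): 53.
The 12th slot belongs to stream B; its 6th term is 47.

53, 47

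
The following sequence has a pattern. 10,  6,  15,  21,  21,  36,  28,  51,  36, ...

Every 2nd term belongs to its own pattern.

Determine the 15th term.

66

Odd-indexed and even-indexed terms follow separate rules.
Stream A = 10, 15, 21, 28, 36: triangular numbers starting at T_4.
Stream B = 6, 21, 36, 51: adding 15 each time.
The 15th slot belongs to stream A; its 8th term is 66.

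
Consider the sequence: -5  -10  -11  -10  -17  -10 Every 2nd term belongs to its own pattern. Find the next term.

Positions 1, 3, 5, … form one subsequence and positions 2, 4, 6, … form another.
Subsequence A is -5, -11, -17, which is linear: a_n = 1 − 6·n.
Subsequence B is -10, -10, -10, which is constant -10.
Position 7 falls in subsequence A as its term 4, giving -23.

-23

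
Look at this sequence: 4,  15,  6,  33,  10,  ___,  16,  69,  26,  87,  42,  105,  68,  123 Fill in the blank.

51

Taking every 2nd term gives 2 separate tracks.
Subsequence A: 4, 6, 10, 16, 26, 42, 68 (each term equals the sum of the previous two).
Subsequence B: 15, 33, ?, 69, 87, 105, 123 (arithmetic, step +18).
Subsequence B's pattern makes the blank 51.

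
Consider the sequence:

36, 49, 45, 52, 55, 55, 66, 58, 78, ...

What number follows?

61

The terms cycle through 2 interleaved subsequences.
Track A: 36, 45, 55, 66, 78 — the triangular numbers T_8, T_9, ….
Track B: 49, 52, 55, 58 — linear: a_n = 46 + 3·n.
The 10th slot belongs to track B; its 5th term is 61.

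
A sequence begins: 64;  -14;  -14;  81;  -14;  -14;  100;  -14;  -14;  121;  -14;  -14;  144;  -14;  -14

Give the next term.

169

Reading positions in blocks of 3 reveals the pattern ABB — 2 tracks woven together.
Track A: 64, 81, 100, 121, 144 (consecutive squares n² from n = 8).
Track B: -14, -14, -14, -14, -14, -14, -14, -14, -14, -14 (always -14).
The 16th slot belongs to track A; its 6th term is 169.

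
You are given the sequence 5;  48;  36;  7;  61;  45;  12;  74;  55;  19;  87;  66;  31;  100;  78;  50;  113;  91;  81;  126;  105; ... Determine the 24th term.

Taking every 3rd term gives 3 separate tracks.
Track A = 5, 7, 12, 19, 31, 50, 81: each term equals the sum of the previous two.
Track B = 48, 61, 74, 87, 100, 113, 126: linear: a_n = 35 + 13·n.
Track C = 36, 45, 55, 66, 78, 91, 105: triangular numbers starting at T_8.
Position 24 → track C, term 8 = 120.

120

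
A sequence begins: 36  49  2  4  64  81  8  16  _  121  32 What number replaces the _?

100

The slot pattern repeats as AABB (period 4), so there are 2 interleaved tracks.
Track A is 36, 49, 64, 81, ?, 121, which is consecutive squares n² from n = 6.
Track B is 2, 4, 8, 16, 32, which is powers 2^1, 2^2, 2^3, ….
Filling track A at index 5 by its rule yields 100.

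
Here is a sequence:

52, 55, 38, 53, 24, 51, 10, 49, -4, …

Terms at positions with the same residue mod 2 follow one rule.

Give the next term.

47

Taking every 2nd term gives 2 separate tracks.
Subsequence A: 52, 38, 24, 10, -4 (arithmetic with common difference −14).
Subsequence B: 55, 53, 51, 49 (arithmetic, step −2).
Position 10 → subsequence B, term 5 = 47.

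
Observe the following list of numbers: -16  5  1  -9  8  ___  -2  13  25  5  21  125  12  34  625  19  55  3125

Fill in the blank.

Read the sequence 3 terms at a time; column i is its own pattern.
Stream A: -16, -9, -2, 5, 12, 19 — adding 7 each time.
Stream B: 5, 8, 13, 21, 34, 55 — each term equals the sum of the previous two.
Stream C: 1, ?, 25, 125, 625, 3125 — powers of 5.
Filling stream C at index 2 by its rule yields 5.

5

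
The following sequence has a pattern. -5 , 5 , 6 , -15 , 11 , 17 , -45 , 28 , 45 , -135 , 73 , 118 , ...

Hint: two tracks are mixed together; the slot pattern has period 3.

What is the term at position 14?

Positions follow the repeating pattern ABB; grouping by letter gives 2 tracks.
Stream A = -5, -15, -45, -135: geometric, ×3 each step.
Stream B = 5, 6, 11, 17, 28, 45, 73, 118: Fibonacci-style (each term is the sum of the two before it).
The 14th slot belongs to stream B; its 9th term is 191.

191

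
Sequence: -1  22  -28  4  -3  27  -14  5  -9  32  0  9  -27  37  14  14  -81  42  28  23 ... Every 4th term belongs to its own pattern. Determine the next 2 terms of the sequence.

-243, 47

Split by position mod 4 into 4 tracks.
Stream A: -1, -3, -9, -27, -81 — geometric, ×3 each step.
Stream B: 22, 27, 32, 37, 42 — linear: a_n = 17 + 5·n.
Stream C: -28, -14, 0, 14, 28 — arithmetic with common difference +14.
Stream D: 4, 5, 9, 14, 23 — a Fibonacci-like recurrence a_n = a_{n-1} + a_{n-2}.
Term 21 comes from stream A (its 6th entry): -243.
Position 22 → stream B, term 6 = 47.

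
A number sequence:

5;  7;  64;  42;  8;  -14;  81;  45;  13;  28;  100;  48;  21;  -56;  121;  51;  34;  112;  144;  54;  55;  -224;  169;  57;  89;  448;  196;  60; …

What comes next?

Split by position mod 4: positions 1, 5, 9, … form one track, and each other residue class forms its own.
Stream A is 5, 8, 13, 21, 34, 55, 89, which is a Fibonacci-like recurrence a_n = a_{n-1} + a_{n-2}.
Stream B is 7, -14, 28, -56, 112, -224, 448, which is geometric with ratio -2.
Stream C is 64, 81, 100, 121, 144, 169, 196, which is consecutive squares n² from n = 8.
Stream D is 42, 45, 48, 51, 54, 57, 60, which is arithmetic with common difference +3.
Term 29 comes from stream A (its 8th entry): 144.

144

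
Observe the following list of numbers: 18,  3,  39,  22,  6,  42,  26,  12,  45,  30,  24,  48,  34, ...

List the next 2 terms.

Split by position mod 3 into 3 tracks.
Track A = 18, 22, 26, 30, 34: arithmetic with common difference +4.
Track B = 3, 6, 12, 24: a geometric progression (common ratio 2).
Track C = 39, 42, 45, 48: arithmetic with common difference +3.
Position 14 falls in track B as its term 5, giving 48.
Position 15 falls in track C as its term 5, giving 51.

48, 51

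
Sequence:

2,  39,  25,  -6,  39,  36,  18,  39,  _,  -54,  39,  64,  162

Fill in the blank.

49

Read the sequence 3 terms at a time; column i is its own pattern.
Track A is 2, -6, 18, -54, 162, which is multiplying by -3 each time.
Track B is 39, 39, 39, 39, which is the constant sequence 39.
Track C is 25, 36, ?, 64, which is perfect squares starting at 5².
Filling track C at index 3 by its rule yields 49.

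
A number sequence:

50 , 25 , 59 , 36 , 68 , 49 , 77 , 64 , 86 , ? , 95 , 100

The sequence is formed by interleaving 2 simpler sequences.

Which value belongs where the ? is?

81

The terms cycle through 2 interleaved subsequences.
Subsequence A: 50, 59, 68, 77, 86, 95 (linear: a_n = 41 + 9·n).
Subsequence B: 25, 36, 49, 64, ?, 100 (perfect squares starting at 5²).
Filling subsequence B at index 5 by its rule yields 81.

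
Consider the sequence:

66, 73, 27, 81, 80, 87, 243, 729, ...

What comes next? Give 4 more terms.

94, 101, 2187, 6561

Reading positions in blocks of 4 reveals the pattern AABB — 2 tracks woven together.
Track A: 66, 73, 80, 87 — arithmetic, step +7.
Track B: 27, 81, 243, 729 — successive powers of 3.
Position 9 falls in track A as its term 5, giving 94.
Position 10 falls in track A as its term 6, giving 101.
Position 11 → track B, term 5 = 2187.
Term 12 comes from track B (its 6th entry): 6561.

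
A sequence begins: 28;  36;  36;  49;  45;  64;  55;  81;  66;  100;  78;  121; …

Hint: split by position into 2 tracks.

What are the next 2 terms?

Odd-indexed and even-indexed terms follow separate rules.
Track A = 28, 36, 45, 55, 66, 78: triangular numbers n(n+1)/2 for n = 7, 8, ….
Track B = 36, 49, 64, 81, 100, 121: the squares 6², 7², 8², ….
Position 13 → track A, term 7 = 91.
The 14th slot belongs to track B; its 7th term is 144.

91, 144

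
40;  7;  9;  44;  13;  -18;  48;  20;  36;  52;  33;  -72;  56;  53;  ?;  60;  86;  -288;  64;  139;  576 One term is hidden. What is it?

144

Split by position mod 3 into 3 tracks.
Stream A: 40, 44, 48, 52, 56, 60, 64. Linear: a_n = 36 + 4·n.
Stream B: 7, 13, 20, 33, 53, 86, 139. A Fibonacci-like recurrence a_n = a_{n-1} + a_{n-2}.
Stream C: 9, -18, 36, -72, ?, -288, 576. Geometric, ×-2 each step.
So the missing entry in stream C is 144.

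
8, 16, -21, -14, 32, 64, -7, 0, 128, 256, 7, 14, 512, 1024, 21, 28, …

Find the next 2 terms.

2048, 4096

The slot pattern repeats as AABB (period 4), so there are 2 interleaved tracks.
Track A: 8, 16, 32, 64, 128, 256, 512, 1024. Powers 2^3, 2^4, 2^5, ….
Track B: -21, -14, -7, 0, 7, 14, 21, 28. Arithmetic, step +7.
Position 17 falls in track A as its term 9, giving 2048.
The 18th slot belongs to track A; its 10th term is 4096.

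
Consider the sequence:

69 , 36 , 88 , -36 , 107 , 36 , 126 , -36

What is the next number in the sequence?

The terms cycle through 2 interleaved subsequences.
Stream A: 69, 88, 107, 126. Adding 19 each time.
Stream B: 36, -36, 36, -36. Oscillating between 36 and -36.
Position 9 falls in stream A as its term 5, giving 145.

145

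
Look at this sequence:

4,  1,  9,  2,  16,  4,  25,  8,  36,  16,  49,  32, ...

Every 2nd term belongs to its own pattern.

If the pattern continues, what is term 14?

64

Positions 1, 3, 5, … form one subsequence and positions 2, 4, 6, … form another.
Track A = 4, 9, 16, 25, 36, 49: consecutive squares n² from n = 2.
Track B = 1, 2, 4, 8, 16, 32: powers 2^0, 2^1, 2^2, ….
The 14th slot belongs to track B; its 7th term is 64.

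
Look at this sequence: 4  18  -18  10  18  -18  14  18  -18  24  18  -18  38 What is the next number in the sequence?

18

The slot pattern repeats as ABB (period 3), so there are 2 interleaved tracks.
Track A = 4, 10, 14, 24, 38: each term equals the sum of the previous two.
Track B = 18, -18, 18, -18, 18, -18, 18, -18: the oscillation 18·(−1)^(n+1).
The 14th slot belongs to track B; its 9th term is 18.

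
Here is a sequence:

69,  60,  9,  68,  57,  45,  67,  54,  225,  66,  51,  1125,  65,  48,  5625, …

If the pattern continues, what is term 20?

Taking every 3rd term gives 3 separate tracks.
Stream A: 69, 68, 67, 66, 65. Arithmetic with common difference −1.
Stream B: 60, 57, 54, 51, 48. Linear: a_n = 63 − 3·n.
Stream C: 9, 45, 225, 1125, 5625. Multiplying by 5 each time.
The 20th slot belongs to stream B; its 7th term is 42.

42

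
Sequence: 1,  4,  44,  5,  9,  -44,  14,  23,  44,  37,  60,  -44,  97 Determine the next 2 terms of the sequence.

157, 44

Positions follow the repeating pattern AAB; grouping by letter gives 2 tracks.
Track A: 1, 4, 5, 9, 14, 23, 37, 60, 97. Each term equals the sum of the previous two.
Track B: 44, -44, 44, -44. Alternating ±44.
Term 14 comes from track A (its 10th entry): 157.
Position 15 falls in track B as its term 5, giving 44.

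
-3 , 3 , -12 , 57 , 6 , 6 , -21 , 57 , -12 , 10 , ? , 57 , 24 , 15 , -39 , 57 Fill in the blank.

-30

Split by position mod 4: positions 1, 5, 9, … form one track, and each other residue class forms its own.
Stream A: -3, 6, -12, 24 (a geometric progression (common ratio -2)).
Stream B: 3, 6, 10, 15 (triangular numbers starting at T_2).
Stream C: -12, -21, ?, -39 (subtracting 9 each time).
Stream D: 57, 57, 57, 57 (the constant sequence 57).
Stream C's pattern makes the blank -30.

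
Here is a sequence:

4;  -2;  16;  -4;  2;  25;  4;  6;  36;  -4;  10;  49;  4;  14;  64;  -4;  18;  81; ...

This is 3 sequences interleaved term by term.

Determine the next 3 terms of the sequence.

4, 22, 100

The terms cycle through 3 interleaved subsequences.
Stream A: 4, -4, 4, -4, 4, -4 (oscillating between 4 and -4).
Stream B: -2, 2, 6, 10, 14, 18 (linear: a_n = -6 + 4·n).
Stream C: 16, 25, 36, 49, 64, 81 (the squares 4², 5², 6², …).
Term 19 comes from stream A (its 7th entry): 4.
Position 20 falls in stream B as its term 7, giving 22.
Term 21 comes from stream C (its 7th entry): 100.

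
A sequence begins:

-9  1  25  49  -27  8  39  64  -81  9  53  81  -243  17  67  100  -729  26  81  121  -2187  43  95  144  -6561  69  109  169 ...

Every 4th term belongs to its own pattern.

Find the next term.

-19683

Split by position mod 4 into 4 tracks.
Stream A is -9, -27, -81, -243, -729, -2187, -6561, which is multiplying by 3 each time.
Stream B is 1, 8, 9, 17, 26, 43, 69, which is Fibonacci-style (each term is the sum of the two before it).
Stream C is 25, 39, 53, 67, 81, 95, 109, which is arithmetic with common difference +14.
Stream D is 49, 64, 81, 100, 121, 144, 169, which is consecutive squares n² from n = 7.
The 29th slot belongs to stream A; its 8th term is -19683.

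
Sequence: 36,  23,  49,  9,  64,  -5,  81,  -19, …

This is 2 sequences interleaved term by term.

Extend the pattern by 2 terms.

The terms cycle through 2 interleaved subsequences.
Stream A = 36, 49, 64, 81: consecutive squares n² from n = 6.
Stream B = 23, 9, -5, -19: arithmetic, step −14.
Position 9 falls in stream A as its term 5, giving 100.
Position 10 → stream B, term 5 = -33.

100, -33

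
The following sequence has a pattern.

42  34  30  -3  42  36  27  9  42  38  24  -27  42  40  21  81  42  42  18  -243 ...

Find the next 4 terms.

42, 44, 15, 729

Split by position mod 4: positions 1, 5, 9, … form one track, and each other residue class forms its own.
Subsequence A = 42, 42, 42, 42, 42: constant 42.
Subsequence B = 34, 36, 38, 40, 42: linear: a_n = 32 + 2·n.
Subsequence C = 30, 27, 24, 21, 18: linear: a_n = 33 − 3·n.
Subsequence D = -3, 9, -27, 81, -243: a geometric progression (common ratio -3).
Position 21 falls in subsequence A as its term 6, giving 42.
Term 22 comes from subsequence B (its 6th entry): 44.
The 23rd slot belongs to subsequence C; its 6th term is 15.
The 24th slot belongs to subsequence D; its 6th term is 729.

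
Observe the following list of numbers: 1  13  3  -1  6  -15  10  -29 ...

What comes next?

15

Split by position mod 2 into 2 tracks.
Track A = 1, 3, 6, 10: triangular numbers n(n+1)/2 for n = 1, 2, ….
Track B = 13, -1, -15, -29: arithmetic, step −14.
Position 9 → track A, term 5 = 15.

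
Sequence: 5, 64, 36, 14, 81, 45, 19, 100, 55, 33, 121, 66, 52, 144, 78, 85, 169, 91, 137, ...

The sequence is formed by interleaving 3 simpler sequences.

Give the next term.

Split by position mod 3: positions 1, 4, 7, … form one track, and each other residue class forms its own.
Track A is 5, 14, 19, 33, 52, 85, 137, which is a Fibonacci-like recurrence a_n = a_{n-1} + a_{n-2}.
Track B is 64, 81, 100, 121, 144, 169, which is consecutive squares n² from n = 8.
Track C is 36, 45, 55, 66, 78, 91, which is triangular numbers starting at T_8.
Term 20 comes from track B (its 7th entry): 196.

196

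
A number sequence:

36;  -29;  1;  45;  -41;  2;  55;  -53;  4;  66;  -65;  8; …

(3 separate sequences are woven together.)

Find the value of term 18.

32

The terms cycle through 3 interleaved subsequences.
Subsequence A = 36, 45, 55, 66: the triangular numbers T_8, T_9, ….
Subsequence B = -29, -41, -53, -65: arithmetic, step −12.
Subsequence C = 1, 2, 4, 8: successive powers of 2.
Position 18 falls in subsequence C as its term 6, giving 32.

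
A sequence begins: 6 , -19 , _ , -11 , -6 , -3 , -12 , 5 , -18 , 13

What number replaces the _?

Positions 1, 3, 5, … form one subsequence and positions 2, 4, 6, … form another.
Track A: 6, ?, -6, -12, -18 — subtracting 6 each time.
Track B: -19, -11, -3, 5, 13 — arithmetic with common difference +8.
Track A's pattern makes the blank 0.

0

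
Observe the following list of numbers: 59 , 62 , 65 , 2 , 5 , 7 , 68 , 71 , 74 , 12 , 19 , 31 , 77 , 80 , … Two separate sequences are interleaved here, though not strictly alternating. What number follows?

83

The slot pattern repeats as AAABBB (period 6), so there are 2 interleaved tracks.
Stream A: 59, 62, 65, 68, 71, 74, 77, 80 — arithmetic with common difference +3.
Stream B: 2, 5, 7, 12, 19, 31 — each term equals the sum of the previous two.
The 15th slot belongs to stream A; its 9th term is 83.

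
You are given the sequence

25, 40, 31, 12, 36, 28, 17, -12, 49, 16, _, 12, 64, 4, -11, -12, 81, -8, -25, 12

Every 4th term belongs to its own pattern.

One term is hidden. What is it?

The terms cycle through 4 interleaved subsequences.
Track A: 25, 36, 49, 64, 81 (perfect squares starting at 5²).
Track B: 40, 28, 16, 4, -8 (linear: a_n = 52 − 12·n).
Track C: 31, 17, ?, -11, -25 (arithmetic with common difference −14).
Track D: 12, -12, 12, -12, 12 (the oscillation 12·(−1)^(n+1)).
The gap is track C's term 3; the rule gives 3.

3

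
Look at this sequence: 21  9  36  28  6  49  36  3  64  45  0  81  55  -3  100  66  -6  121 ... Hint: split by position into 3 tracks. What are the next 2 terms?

78, -9

Taking every 3rd term gives 3 separate tracks.
Track A = 21, 28, 36, 45, 55, 66: triangular numbers n(n+1)/2 for n = 6, 7, ….
Track B = 9, 6, 3, 0, -3, -6: arithmetic with common difference −3.
Track C = 36, 49, 64, 81, 100, 121: consecutive squares n² from n = 6.
Position 19 falls in track A as its term 7, giving 78.
Term 20 comes from track B (its 7th entry): -9.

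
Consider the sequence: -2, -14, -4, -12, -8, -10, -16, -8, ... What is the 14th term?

-2

The terms cycle through 2 interleaved subsequences.
Stream A: -2, -4, -8, -16 (geometric with ratio 2).
Stream B: -14, -12, -10, -8 (linear: a_n = -16 + 2·n).
Term 14 comes from stream B (its 7th entry): -2.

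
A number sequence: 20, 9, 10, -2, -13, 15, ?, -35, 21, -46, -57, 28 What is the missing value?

The slot pattern repeats as AAB (period 3), so there are 2 interleaved tracks.
Subsequence A: 20, 9, -2, -13, ?, -35, -46, -57. Subtracting 11 each time.
Subsequence B: 10, 15, 21, 28. Triangular numbers n(n+1)/2 for n = 4, 5, ….
Subsequence A's pattern makes the blank -24.

-24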